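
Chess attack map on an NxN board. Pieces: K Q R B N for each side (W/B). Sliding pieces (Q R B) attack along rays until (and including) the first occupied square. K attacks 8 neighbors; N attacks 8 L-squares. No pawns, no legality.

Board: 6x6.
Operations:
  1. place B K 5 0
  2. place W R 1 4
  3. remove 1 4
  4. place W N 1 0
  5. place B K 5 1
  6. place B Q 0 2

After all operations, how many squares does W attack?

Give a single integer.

Op 1: place BK@(5,0)
Op 2: place WR@(1,4)
Op 3: remove (1,4)
Op 4: place WN@(1,0)
Op 5: place BK@(5,1)
Op 6: place BQ@(0,2)
Per-piece attacks for W:
  WN@(1,0): attacks (2,2) (3,1) (0,2)
Union (3 distinct): (0,2) (2,2) (3,1)

Answer: 3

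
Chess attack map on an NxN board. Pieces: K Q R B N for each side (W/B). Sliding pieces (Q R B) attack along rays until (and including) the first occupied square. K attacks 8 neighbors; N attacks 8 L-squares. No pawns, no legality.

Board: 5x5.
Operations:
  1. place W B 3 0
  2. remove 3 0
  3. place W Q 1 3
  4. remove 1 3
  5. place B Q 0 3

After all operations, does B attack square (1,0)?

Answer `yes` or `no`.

Op 1: place WB@(3,0)
Op 2: remove (3,0)
Op 3: place WQ@(1,3)
Op 4: remove (1,3)
Op 5: place BQ@(0,3)
Per-piece attacks for B:
  BQ@(0,3): attacks (0,4) (0,2) (0,1) (0,0) (1,3) (2,3) (3,3) (4,3) (1,4) (1,2) (2,1) (3,0)
B attacks (1,0): no

Answer: no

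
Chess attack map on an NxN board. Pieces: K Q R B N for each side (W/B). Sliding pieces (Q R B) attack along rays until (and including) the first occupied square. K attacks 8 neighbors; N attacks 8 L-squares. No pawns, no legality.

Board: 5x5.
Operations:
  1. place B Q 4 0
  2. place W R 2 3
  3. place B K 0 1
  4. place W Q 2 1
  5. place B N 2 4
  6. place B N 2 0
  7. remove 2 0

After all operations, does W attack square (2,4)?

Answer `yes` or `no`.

Op 1: place BQ@(4,0)
Op 2: place WR@(2,3)
Op 3: place BK@(0,1)
Op 4: place WQ@(2,1)
Op 5: place BN@(2,4)
Op 6: place BN@(2,0)
Op 7: remove (2,0)
Per-piece attacks for W:
  WQ@(2,1): attacks (2,2) (2,3) (2,0) (3,1) (4,1) (1,1) (0,1) (3,2) (4,3) (3,0) (1,2) (0,3) (1,0) [ray(0,1) blocked at (2,3); ray(-1,0) blocked at (0,1)]
  WR@(2,3): attacks (2,4) (2,2) (2,1) (3,3) (4,3) (1,3) (0,3) [ray(0,1) blocked at (2,4); ray(0,-1) blocked at (2,1)]
W attacks (2,4): yes

Answer: yes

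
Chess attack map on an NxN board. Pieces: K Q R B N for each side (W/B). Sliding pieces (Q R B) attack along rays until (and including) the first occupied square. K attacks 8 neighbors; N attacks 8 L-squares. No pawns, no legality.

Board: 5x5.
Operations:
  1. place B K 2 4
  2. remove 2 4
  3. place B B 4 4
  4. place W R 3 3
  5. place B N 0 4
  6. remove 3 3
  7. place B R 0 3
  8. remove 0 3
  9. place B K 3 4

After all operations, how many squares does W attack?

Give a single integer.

Answer: 0

Derivation:
Op 1: place BK@(2,4)
Op 2: remove (2,4)
Op 3: place BB@(4,4)
Op 4: place WR@(3,3)
Op 5: place BN@(0,4)
Op 6: remove (3,3)
Op 7: place BR@(0,3)
Op 8: remove (0,3)
Op 9: place BK@(3,4)
Per-piece attacks for W:
Union (0 distinct): (none)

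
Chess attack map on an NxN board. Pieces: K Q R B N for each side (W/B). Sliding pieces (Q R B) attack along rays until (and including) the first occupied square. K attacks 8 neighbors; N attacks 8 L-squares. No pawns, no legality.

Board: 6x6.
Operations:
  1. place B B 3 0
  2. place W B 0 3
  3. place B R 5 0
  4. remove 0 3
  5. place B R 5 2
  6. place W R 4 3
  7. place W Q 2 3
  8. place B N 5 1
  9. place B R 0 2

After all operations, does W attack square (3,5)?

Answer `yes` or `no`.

Answer: no

Derivation:
Op 1: place BB@(3,0)
Op 2: place WB@(0,3)
Op 3: place BR@(5,0)
Op 4: remove (0,3)
Op 5: place BR@(5,2)
Op 6: place WR@(4,3)
Op 7: place WQ@(2,3)
Op 8: place BN@(5,1)
Op 9: place BR@(0,2)
Per-piece attacks for W:
  WQ@(2,3): attacks (2,4) (2,5) (2,2) (2,1) (2,0) (3,3) (4,3) (1,3) (0,3) (3,4) (4,5) (3,2) (4,1) (5,0) (1,4) (0,5) (1,2) (0,1) [ray(1,0) blocked at (4,3); ray(1,-1) blocked at (5,0)]
  WR@(4,3): attacks (4,4) (4,5) (4,2) (4,1) (4,0) (5,3) (3,3) (2,3) [ray(-1,0) blocked at (2,3)]
W attacks (3,5): no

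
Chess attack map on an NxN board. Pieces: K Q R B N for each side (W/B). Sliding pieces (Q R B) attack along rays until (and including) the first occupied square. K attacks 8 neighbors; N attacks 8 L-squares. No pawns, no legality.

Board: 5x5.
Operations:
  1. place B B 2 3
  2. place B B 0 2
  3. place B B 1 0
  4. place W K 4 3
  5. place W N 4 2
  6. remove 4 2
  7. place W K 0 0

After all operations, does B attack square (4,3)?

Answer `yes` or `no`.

Answer: yes

Derivation:
Op 1: place BB@(2,3)
Op 2: place BB@(0,2)
Op 3: place BB@(1,0)
Op 4: place WK@(4,3)
Op 5: place WN@(4,2)
Op 6: remove (4,2)
Op 7: place WK@(0,0)
Per-piece attacks for B:
  BB@(0,2): attacks (1,3) (2,4) (1,1) (2,0)
  BB@(1,0): attacks (2,1) (3,2) (4,3) (0,1) [ray(1,1) blocked at (4,3)]
  BB@(2,3): attacks (3,4) (3,2) (4,1) (1,4) (1,2) (0,1)
B attacks (4,3): yes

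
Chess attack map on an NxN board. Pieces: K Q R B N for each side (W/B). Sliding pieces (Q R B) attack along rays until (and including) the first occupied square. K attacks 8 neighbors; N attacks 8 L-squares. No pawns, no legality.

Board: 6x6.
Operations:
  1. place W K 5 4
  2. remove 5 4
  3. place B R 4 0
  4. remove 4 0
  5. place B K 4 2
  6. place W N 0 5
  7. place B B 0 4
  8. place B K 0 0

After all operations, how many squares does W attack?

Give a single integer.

Op 1: place WK@(5,4)
Op 2: remove (5,4)
Op 3: place BR@(4,0)
Op 4: remove (4,0)
Op 5: place BK@(4,2)
Op 6: place WN@(0,5)
Op 7: place BB@(0,4)
Op 8: place BK@(0,0)
Per-piece attacks for W:
  WN@(0,5): attacks (1,3) (2,4)
Union (2 distinct): (1,3) (2,4)

Answer: 2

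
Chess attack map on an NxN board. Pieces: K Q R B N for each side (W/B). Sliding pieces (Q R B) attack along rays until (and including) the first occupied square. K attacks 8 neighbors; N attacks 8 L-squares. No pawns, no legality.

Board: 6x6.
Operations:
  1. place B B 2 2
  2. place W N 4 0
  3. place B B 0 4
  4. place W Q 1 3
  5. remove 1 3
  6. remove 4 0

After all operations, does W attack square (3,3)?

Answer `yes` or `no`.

Op 1: place BB@(2,2)
Op 2: place WN@(4,0)
Op 3: place BB@(0,4)
Op 4: place WQ@(1,3)
Op 5: remove (1,3)
Op 6: remove (4,0)
Per-piece attacks for W:
W attacks (3,3): no

Answer: no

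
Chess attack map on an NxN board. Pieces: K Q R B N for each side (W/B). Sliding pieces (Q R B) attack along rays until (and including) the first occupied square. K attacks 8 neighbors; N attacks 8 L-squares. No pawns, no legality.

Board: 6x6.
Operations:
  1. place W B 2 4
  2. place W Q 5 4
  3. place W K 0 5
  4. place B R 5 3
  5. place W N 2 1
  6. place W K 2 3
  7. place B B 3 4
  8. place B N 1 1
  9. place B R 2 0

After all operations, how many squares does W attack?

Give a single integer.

Answer: 22

Derivation:
Op 1: place WB@(2,4)
Op 2: place WQ@(5,4)
Op 3: place WK@(0,5)
Op 4: place BR@(5,3)
Op 5: place WN@(2,1)
Op 6: place WK@(2,3)
Op 7: place BB@(3,4)
Op 8: place BN@(1,1)
Op 9: place BR@(2,0)
Per-piece attacks for W:
  WK@(0,5): attacks (0,4) (1,5) (1,4)
  WN@(2,1): attacks (3,3) (4,2) (1,3) (0,2) (4,0) (0,0)
  WK@(2,3): attacks (2,4) (2,2) (3,3) (1,3) (3,4) (3,2) (1,4) (1,2)
  WB@(2,4): attacks (3,5) (3,3) (4,2) (5,1) (1,5) (1,3) (0,2)
  WQ@(5,4): attacks (5,5) (5,3) (4,4) (3,4) (4,5) (4,3) (3,2) (2,1) [ray(0,-1) blocked at (5,3); ray(-1,0) blocked at (3,4); ray(-1,-1) blocked at (2,1)]
Union (22 distinct): (0,0) (0,2) (0,4) (1,2) (1,3) (1,4) (1,5) (2,1) (2,2) (2,4) (3,2) (3,3) (3,4) (3,5) (4,0) (4,2) (4,3) (4,4) (4,5) (5,1) (5,3) (5,5)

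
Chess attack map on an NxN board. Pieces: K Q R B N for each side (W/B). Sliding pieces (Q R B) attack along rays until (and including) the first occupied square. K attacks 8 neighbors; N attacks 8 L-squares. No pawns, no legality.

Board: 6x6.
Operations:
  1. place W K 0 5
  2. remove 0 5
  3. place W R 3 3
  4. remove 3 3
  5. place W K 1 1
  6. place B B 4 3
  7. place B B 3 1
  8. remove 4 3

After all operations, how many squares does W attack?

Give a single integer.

Answer: 8

Derivation:
Op 1: place WK@(0,5)
Op 2: remove (0,5)
Op 3: place WR@(3,3)
Op 4: remove (3,3)
Op 5: place WK@(1,1)
Op 6: place BB@(4,3)
Op 7: place BB@(3,1)
Op 8: remove (4,3)
Per-piece attacks for W:
  WK@(1,1): attacks (1,2) (1,0) (2,1) (0,1) (2,2) (2,0) (0,2) (0,0)
Union (8 distinct): (0,0) (0,1) (0,2) (1,0) (1,2) (2,0) (2,1) (2,2)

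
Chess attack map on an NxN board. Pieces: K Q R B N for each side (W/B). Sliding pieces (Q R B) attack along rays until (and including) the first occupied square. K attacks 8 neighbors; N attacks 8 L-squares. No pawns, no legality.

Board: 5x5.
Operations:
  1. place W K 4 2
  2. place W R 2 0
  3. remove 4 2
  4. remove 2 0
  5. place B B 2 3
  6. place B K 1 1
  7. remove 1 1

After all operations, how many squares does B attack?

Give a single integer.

Answer: 6

Derivation:
Op 1: place WK@(4,2)
Op 2: place WR@(2,0)
Op 3: remove (4,2)
Op 4: remove (2,0)
Op 5: place BB@(2,3)
Op 6: place BK@(1,1)
Op 7: remove (1,1)
Per-piece attacks for B:
  BB@(2,3): attacks (3,4) (3,2) (4,1) (1,4) (1,2) (0,1)
Union (6 distinct): (0,1) (1,2) (1,4) (3,2) (3,4) (4,1)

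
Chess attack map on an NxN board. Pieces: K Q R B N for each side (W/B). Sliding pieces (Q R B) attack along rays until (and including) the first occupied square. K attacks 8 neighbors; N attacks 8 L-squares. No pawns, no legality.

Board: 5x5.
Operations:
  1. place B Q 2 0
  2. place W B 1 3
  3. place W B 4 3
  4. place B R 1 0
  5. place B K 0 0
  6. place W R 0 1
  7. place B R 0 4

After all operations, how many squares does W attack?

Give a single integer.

Answer: 14

Derivation:
Op 1: place BQ@(2,0)
Op 2: place WB@(1,3)
Op 3: place WB@(4,3)
Op 4: place BR@(1,0)
Op 5: place BK@(0,0)
Op 6: place WR@(0,1)
Op 7: place BR@(0,4)
Per-piece attacks for W:
  WR@(0,1): attacks (0,2) (0,3) (0,4) (0,0) (1,1) (2,1) (3,1) (4,1) [ray(0,1) blocked at (0,4); ray(0,-1) blocked at (0,0)]
  WB@(1,3): attacks (2,4) (2,2) (3,1) (4,0) (0,4) (0,2) [ray(-1,1) blocked at (0,4)]
  WB@(4,3): attacks (3,4) (3,2) (2,1) (1,0) [ray(-1,-1) blocked at (1,0)]
Union (14 distinct): (0,0) (0,2) (0,3) (0,4) (1,0) (1,1) (2,1) (2,2) (2,4) (3,1) (3,2) (3,4) (4,0) (4,1)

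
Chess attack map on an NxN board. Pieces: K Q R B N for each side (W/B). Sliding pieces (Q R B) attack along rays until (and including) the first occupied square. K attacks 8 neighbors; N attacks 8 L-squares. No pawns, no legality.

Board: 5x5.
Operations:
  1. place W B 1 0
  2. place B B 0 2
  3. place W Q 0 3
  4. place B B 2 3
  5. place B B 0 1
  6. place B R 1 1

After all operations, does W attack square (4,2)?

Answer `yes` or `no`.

Answer: no

Derivation:
Op 1: place WB@(1,0)
Op 2: place BB@(0,2)
Op 3: place WQ@(0,3)
Op 4: place BB@(2,3)
Op 5: place BB@(0,1)
Op 6: place BR@(1,1)
Per-piece attacks for W:
  WQ@(0,3): attacks (0,4) (0,2) (1,3) (2,3) (1,4) (1,2) (2,1) (3,0) [ray(0,-1) blocked at (0,2); ray(1,0) blocked at (2,3)]
  WB@(1,0): attacks (2,1) (3,2) (4,3) (0,1) [ray(-1,1) blocked at (0,1)]
W attacks (4,2): no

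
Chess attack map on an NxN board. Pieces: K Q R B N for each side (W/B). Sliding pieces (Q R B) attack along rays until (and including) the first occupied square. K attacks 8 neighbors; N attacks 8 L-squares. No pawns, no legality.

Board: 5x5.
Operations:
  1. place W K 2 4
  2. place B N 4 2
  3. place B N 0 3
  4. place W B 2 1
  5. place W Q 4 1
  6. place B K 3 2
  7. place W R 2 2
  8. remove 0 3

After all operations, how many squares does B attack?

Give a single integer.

Answer: 10

Derivation:
Op 1: place WK@(2,4)
Op 2: place BN@(4,2)
Op 3: place BN@(0,3)
Op 4: place WB@(2,1)
Op 5: place WQ@(4,1)
Op 6: place BK@(3,2)
Op 7: place WR@(2,2)
Op 8: remove (0,3)
Per-piece attacks for B:
  BK@(3,2): attacks (3,3) (3,1) (4,2) (2,2) (4,3) (4,1) (2,3) (2,1)
  BN@(4,2): attacks (3,4) (2,3) (3,0) (2,1)
Union (10 distinct): (2,1) (2,2) (2,3) (3,0) (3,1) (3,3) (3,4) (4,1) (4,2) (4,3)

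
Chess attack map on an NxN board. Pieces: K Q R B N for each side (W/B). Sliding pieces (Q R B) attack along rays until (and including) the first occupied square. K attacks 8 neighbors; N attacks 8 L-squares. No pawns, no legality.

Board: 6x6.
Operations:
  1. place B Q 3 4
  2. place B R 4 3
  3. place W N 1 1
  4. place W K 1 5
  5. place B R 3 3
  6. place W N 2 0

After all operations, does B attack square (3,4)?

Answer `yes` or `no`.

Op 1: place BQ@(3,4)
Op 2: place BR@(4,3)
Op 3: place WN@(1,1)
Op 4: place WK@(1,5)
Op 5: place BR@(3,3)
Op 6: place WN@(2,0)
Per-piece attacks for B:
  BR@(3,3): attacks (3,4) (3,2) (3,1) (3,0) (4,3) (2,3) (1,3) (0,3) [ray(0,1) blocked at (3,4); ray(1,0) blocked at (4,3)]
  BQ@(3,4): attacks (3,5) (3,3) (4,4) (5,4) (2,4) (1,4) (0,4) (4,5) (4,3) (2,5) (2,3) (1,2) (0,1) [ray(0,-1) blocked at (3,3); ray(1,-1) blocked at (4,3)]
  BR@(4,3): attacks (4,4) (4,5) (4,2) (4,1) (4,0) (5,3) (3,3) [ray(-1,0) blocked at (3,3)]
B attacks (3,4): yes

Answer: yes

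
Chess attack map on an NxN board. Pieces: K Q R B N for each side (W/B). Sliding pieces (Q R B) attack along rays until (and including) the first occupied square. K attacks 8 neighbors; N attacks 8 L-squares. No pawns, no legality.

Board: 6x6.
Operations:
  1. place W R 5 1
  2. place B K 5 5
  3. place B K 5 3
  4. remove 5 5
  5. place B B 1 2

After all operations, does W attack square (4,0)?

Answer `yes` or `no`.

Answer: no

Derivation:
Op 1: place WR@(5,1)
Op 2: place BK@(5,5)
Op 3: place BK@(5,3)
Op 4: remove (5,5)
Op 5: place BB@(1,2)
Per-piece attacks for W:
  WR@(5,1): attacks (5,2) (5,3) (5,0) (4,1) (3,1) (2,1) (1,1) (0,1) [ray(0,1) blocked at (5,3)]
W attacks (4,0): no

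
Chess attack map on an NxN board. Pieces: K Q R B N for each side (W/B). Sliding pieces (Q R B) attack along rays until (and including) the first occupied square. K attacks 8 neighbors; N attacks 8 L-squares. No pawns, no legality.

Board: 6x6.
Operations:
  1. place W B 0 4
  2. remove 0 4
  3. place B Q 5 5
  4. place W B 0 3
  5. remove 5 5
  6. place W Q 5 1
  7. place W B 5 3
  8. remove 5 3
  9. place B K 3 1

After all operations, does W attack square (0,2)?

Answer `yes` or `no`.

Answer: no

Derivation:
Op 1: place WB@(0,4)
Op 2: remove (0,4)
Op 3: place BQ@(5,5)
Op 4: place WB@(0,3)
Op 5: remove (5,5)
Op 6: place WQ@(5,1)
Op 7: place WB@(5,3)
Op 8: remove (5,3)
Op 9: place BK@(3,1)
Per-piece attacks for W:
  WB@(0,3): attacks (1,4) (2,5) (1,2) (2,1) (3,0)
  WQ@(5,1): attacks (5,2) (5,3) (5,4) (5,5) (5,0) (4,1) (3,1) (4,2) (3,3) (2,4) (1,5) (4,0) [ray(-1,0) blocked at (3,1)]
W attacks (0,2): no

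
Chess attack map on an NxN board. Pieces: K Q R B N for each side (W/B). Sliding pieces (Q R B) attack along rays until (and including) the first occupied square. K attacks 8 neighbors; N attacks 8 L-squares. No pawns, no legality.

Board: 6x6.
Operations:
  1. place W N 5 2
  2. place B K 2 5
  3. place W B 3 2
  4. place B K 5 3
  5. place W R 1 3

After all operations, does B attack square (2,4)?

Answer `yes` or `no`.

Op 1: place WN@(5,2)
Op 2: place BK@(2,5)
Op 3: place WB@(3,2)
Op 4: place BK@(5,3)
Op 5: place WR@(1,3)
Per-piece attacks for B:
  BK@(2,5): attacks (2,4) (3,5) (1,5) (3,4) (1,4)
  BK@(5,3): attacks (5,4) (5,2) (4,3) (4,4) (4,2)
B attacks (2,4): yes

Answer: yes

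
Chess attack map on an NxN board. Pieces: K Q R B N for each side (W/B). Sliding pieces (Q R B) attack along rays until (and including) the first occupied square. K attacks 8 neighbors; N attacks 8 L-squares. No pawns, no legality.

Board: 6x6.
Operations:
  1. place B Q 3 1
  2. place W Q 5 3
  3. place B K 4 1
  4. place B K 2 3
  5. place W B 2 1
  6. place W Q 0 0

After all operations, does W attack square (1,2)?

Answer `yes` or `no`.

Op 1: place BQ@(3,1)
Op 2: place WQ@(5,3)
Op 3: place BK@(4,1)
Op 4: place BK@(2,3)
Op 5: place WB@(2,1)
Op 6: place WQ@(0,0)
Per-piece attacks for W:
  WQ@(0,0): attacks (0,1) (0,2) (0,3) (0,4) (0,5) (1,0) (2,0) (3,0) (4,0) (5,0) (1,1) (2,2) (3,3) (4,4) (5,5)
  WB@(2,1): attacks (3,2) (4,3) (5,4) (3,0) (1,2) (0,3) (1,0)
  WQ@(5,3): attacks (5,4) (5,5) (5,2) (5,1) (5,0) (4,3) (3,3) (2,3) (4,4) (3,5) (4,2) (3,1) [ray(-1,0) blocked at (2,3); ray(-1,-1) blocked at (3,1)]
W attacks (1,2): yes

Answer: yes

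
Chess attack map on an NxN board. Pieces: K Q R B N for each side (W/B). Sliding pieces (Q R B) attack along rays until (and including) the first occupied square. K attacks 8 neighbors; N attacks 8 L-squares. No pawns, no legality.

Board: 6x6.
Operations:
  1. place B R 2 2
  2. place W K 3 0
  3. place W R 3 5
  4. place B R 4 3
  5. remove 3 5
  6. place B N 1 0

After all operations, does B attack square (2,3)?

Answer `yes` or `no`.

Op 1: place BR@(2,2)
Op 2: place WK@(3,0)
Op 3: place WR@(3,5)
Op 4: place BR@(4,3)
Op 5: remove (3,5)
Op 6: place BN@(1,0)
Per-piece attacks for B:
  BN@(1,0): attacks (2,2) (3,1) (0,2)
  BR@(2,2): attacks (2,3) (2,4) (2,5) (2,1) (2,0) (3,2) (4,2) (5,2) (1,2) (0,2)
  BR@(4,3): attacks (4,4) (4,5) (4,2) (4,1) (4,0) (5,3) (3,3) (2,3) (1,3) (0,3)
B attacks (2,3): yes

Answer: yes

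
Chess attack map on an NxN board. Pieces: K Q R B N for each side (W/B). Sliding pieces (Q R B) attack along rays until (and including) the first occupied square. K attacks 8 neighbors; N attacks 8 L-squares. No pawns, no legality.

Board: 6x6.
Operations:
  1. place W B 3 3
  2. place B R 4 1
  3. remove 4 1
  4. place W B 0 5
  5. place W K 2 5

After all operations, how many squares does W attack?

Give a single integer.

Op 1: place WB@(3,3)
Op 2: place BR@(4,1)
Op 3: remove (4,1)
Op 4: place WB@(0,5)
Op 5: place WK@(2,5)
Per-piece attacks for W:
  WB@(0,5): attacks (1,4) (2,3) (3,2) (4,1) (5,0)
  WK@(2,5): attacks (2,4) (3,5) (1,5) (3,4) (1,4)
  WB@(3,3): attacks (4,4) (5,5) (4,2) (5,1) (2,4) (1,5) (2,2) (1,1) (0,0)
Union (16 distinct): (0,0) (1,1) (1,4) (1,5) (2,2) (2,3) (2,4) (3,2) (3,4) (3,5) (4,1) (4,2) (4,4) (5,0) (5,1) (5,5)

Answer: 16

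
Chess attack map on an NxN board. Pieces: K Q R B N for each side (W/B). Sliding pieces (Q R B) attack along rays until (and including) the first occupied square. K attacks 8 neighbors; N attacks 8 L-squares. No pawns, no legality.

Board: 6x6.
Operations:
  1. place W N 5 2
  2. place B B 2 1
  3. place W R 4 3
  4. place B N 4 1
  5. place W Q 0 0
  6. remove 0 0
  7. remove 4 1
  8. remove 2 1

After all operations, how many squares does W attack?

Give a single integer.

Answer: 11

Derivation:
Op 1: place WN@(5,2)
Op 2: place BB@(2,1)
Op 3: place WR@(4,3)
Op 4: place BN@(4,1)
Op 5: place WQ@(0,0)
Op 6: remove (0,0)
Op 7: remove (4,1)
Op 8: remove (2,1)
Per-piece attacks for W:
  WR@(4,3): attacks (4,4) (4,5) (4,2) (4,1) (4,0) (5,3) (3,3) (2,3) (1,3) (0,3)
  WN@(5,2): attacks (4,4) (3,3) (4,0) (3,1)
Union (11 distinct): (0,3) (1,3) (2,3) (3,1) (3,3) (4,0) (4,1) (4,2) (4,4) (4,5) (5,3)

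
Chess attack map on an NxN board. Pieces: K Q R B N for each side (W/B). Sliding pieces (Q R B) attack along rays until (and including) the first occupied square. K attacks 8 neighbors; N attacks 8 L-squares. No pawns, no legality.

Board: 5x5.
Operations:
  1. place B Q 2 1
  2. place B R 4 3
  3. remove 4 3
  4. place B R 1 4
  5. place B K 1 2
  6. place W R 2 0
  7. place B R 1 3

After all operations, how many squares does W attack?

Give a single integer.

Op 1: place BQ@(2,1)
Op 2: place BR@(4,3)
Op 3: remove (4,3)
Op 4: place BR@(1,4)
Op 5: place BK@(1,2)
Op 6: place WR@(2,0)
Op 7: place BR@(1,3)
Per-piece attacks for W:
  WR@(2,0): attacks (2,1) (3,0) (4,0) (1,0) (0,0) [ray(0,1) blocked at (2,1)]
Union (5 distinct): (0,0) (1,0) (2,1) (3,0) (4,0)

Answer: 5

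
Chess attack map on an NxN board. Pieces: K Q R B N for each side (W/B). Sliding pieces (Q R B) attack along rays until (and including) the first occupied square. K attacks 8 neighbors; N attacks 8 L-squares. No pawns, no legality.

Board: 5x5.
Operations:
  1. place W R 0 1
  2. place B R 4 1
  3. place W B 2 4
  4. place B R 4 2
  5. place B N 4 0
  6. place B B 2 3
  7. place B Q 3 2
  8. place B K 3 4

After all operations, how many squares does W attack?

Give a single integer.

Op 1: place WR@(0,1)
Op 2: place BR@(4,1)
Op 3: place WB@(2,4)
Op 4: place BR@(4,2)
Op 5: place BN@(4,0)
Op 6: place BB@(2,3)
Op 7: place BQ@(3,2)
Op 8: place BK@(3,4)
Per-piece attacks for W:
  WR@(0,1): attacks (0,2) (0,3) (0,4) (0,0) (1,1) (2,1) (3,1) (4,1) [ray(1,0) blocked at (4,1)]
  WB@(2,4): attacks (3,3) (4,2) (1,3) (0,2) [ray(1,-1) blocked at (4,2)]
Union (11 distinct): (0,0) (0,2) (0,3) (0,4) (1,1) (1,3) (2,1) (3,1) (3,3) (4,1) (4,2)

Answer: 11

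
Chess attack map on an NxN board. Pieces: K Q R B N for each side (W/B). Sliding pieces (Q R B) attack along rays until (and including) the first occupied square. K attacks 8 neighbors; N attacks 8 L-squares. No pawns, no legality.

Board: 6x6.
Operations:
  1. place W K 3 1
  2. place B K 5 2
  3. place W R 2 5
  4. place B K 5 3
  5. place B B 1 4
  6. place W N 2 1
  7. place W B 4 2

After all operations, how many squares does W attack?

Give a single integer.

Op 1: place WK@(3,1)
Op 2: place BK@(5,2)
Op 3: place WR@(2,5)
Op 4: place BK@(5,3)
Op 5: place BB@(1,4)
Op 6: place WN@(2,1)
Op 7: place WB@(4,2)
Per-piece attacks for W:
  WN@(2,1): attacks (3,3) (4,2) (1,3) (0,2) (4,0) (0,0)
  WR@(2,5): attacks (2,4) (2,3) (2,2) (2,1) (3,5) (4,5) (5,5) (1,5) (0,5) [ray(0,-1) blocked at (2,1)]
  WK@(3,1): attacks (3,2) (3,0) (4,1) (2,1) (4,2) (4,0) (2,2) (2,0)
  WB@(4,2): attacks (5,3) (5,1) (3,3) (2,4) (1,5) (3,1) [ray(1,1) blocked at (5,3); ray(-1,-1) blocked at (3,1)]
Union (22 distinct): (0,0) (0,2) (0,5) (1,3) (1,5) (2,0) (2,1) (2,2) (2,3) (2,4) (3,0) (3,1) (3,2) (3,3) (3,5) (4,0) (4,1) (4,2) (4,5) (5,1) (5,3) (5,5)

Answer: 22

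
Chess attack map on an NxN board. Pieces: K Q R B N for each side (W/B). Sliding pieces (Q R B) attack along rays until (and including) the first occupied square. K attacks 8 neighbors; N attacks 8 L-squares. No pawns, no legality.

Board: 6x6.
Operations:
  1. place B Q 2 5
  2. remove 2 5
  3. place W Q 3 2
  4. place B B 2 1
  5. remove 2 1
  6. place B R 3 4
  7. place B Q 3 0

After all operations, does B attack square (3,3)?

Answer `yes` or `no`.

Op 1: place BQ@(2,5)
Op 2: remove (2,5)
Op 3: place WQ@(3,2)
Op 4: place BB@(2,1)
Op 5: remove (2,1)
Op 6: place BR@(3,4)
Op 7: place BQ@(3,0)
Per-piece attacks for B:
  BQ@(3,0): attacks (3,1) (3,2) (4,0) (5,0) (2,0) (1,0) (0,0) (4,1) (5,2) (2,1) (1,2) (0,3) [ray(0,1) blocked at (3,2)]
  BR@(3,4): attacks (3,5) (3,3) (3,2) (4,4) (5,4) (2,4) (1,4) (0,4) [ray(0,-1) blocked at (3,2)]
B attacks (3,3): yes

Answer: yes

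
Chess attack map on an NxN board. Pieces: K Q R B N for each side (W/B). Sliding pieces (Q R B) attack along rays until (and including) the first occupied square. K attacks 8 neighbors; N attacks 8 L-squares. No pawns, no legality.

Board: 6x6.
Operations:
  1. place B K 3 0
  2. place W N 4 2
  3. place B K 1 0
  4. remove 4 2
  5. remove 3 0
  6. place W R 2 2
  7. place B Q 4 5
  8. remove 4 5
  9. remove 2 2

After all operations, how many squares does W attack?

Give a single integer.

Answer: 0

Derivation:
Op 1: place BK@(3,0)
Op 2: place WN@(4,2)
Op 3: place BK@(1,0)
Op 4: remove (4,2)
Op 5: remove (3,0)
Op 6: place WR@(2,2)
Op 7: place BQ@(4,5)
Op 8: remove (4,5)
Op 9: remove (2,2)
Per-piece attacks for W:
Union (0 distinct): (none)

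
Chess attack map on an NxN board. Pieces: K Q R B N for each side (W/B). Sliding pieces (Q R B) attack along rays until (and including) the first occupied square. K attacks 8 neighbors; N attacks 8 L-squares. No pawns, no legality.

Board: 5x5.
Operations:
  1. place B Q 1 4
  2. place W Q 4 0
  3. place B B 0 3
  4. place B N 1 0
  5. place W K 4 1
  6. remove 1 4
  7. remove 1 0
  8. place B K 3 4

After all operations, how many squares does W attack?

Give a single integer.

Answer: 12

Derivation:
Op 1: place BQ@(1,4)
Op 2: place WQ@(4,0)
Op 3: place BB@(0,3)
Op 4: place BN@(1,0)
Op 5: place WK@(4,1)
Op 6: remove (1,4)
Op 7: remove (1,0)
Op 8: place BK@(3,4)
Per-piece attacks for W:
  WQ@(4,0): attacks (4,1) (3,0) (2,0) (1,0) (0,0) (3,1) (2,2) (1,3) (0,4) [ray(0,1) blocked at (4,1)]
  WK@(4,1): attacks (4,2) (4,0) (3,1) (3,2) (3,0)
Union (12 distinct): (0,0) (0,4) (1,0) (1,3) (2,0) (2,2) (3,0) (3,1) (3,2) (4,0) (4,1) (4,2)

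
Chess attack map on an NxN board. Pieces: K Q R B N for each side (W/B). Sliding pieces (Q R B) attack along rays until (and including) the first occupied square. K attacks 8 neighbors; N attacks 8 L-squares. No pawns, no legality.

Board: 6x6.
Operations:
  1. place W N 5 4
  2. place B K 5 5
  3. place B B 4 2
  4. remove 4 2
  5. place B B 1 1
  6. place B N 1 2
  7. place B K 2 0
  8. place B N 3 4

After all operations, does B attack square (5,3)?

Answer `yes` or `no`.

Op 1: place WN@(5,4)
Op 2: place BK@(5,5)
Op 3: place BB@(4,2)
Op 4: remove (4,2)
Op 5: place BB@(1,1)
Op 6: place BN@(1,2)
Op 7: place BK@(2,0)
Op 8: place BN@(3,4)
Per-piece attacks for B:
  BB@(1,1): attacks (2,2) (3,3) (4,4) (5,5) (2,0) (0,2) (0,0) [ray(1,1) blocked at (5,5); ray(1,-1) blocked at (2,0)]
  BN@(1,2): attacks (2,4) (3,3) (0,4) (2,0) (3,1) (0,0)
  BK@(2,0): attacks (2,1) (3,0) (1,0) (3,1) (1,1)
  BN@(3,4): attacks (5,5) (1,5) (4,2) (5,3) (2,2) (1,3)
  BK@(5,5): attacks (5,4) (4,5) (4,4)
B attacks (5,3): yes

Answer: yes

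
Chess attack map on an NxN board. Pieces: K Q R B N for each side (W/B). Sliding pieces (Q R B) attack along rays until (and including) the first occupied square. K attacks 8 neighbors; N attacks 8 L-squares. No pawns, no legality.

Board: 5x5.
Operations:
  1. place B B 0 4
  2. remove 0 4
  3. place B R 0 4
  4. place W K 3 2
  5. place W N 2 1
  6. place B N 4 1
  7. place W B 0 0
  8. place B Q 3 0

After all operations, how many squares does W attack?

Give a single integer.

Answer: 14

Derivation:
Op 1: place BB@(0,4)
Op 2: remove (0,4)
Op 3: place BR@(0,4)
Op 4: place WK@(3,2)
Op 5: place WN@(2,1)
Op 6: place BN@(4,1)
Op 7: place WB@(0,0)
Op 8: place BQ@(3,0)
Per-piece attacks for W:
  WB@(0,0): attacks (1,1) (2,2) (3,3) (4,4)
  WN@(2,1): attacks (3,3) (4,2) (1,3) (0,2) (4,0) (0,0)
  WK@(3,2): attacks (3,3) (3,1) (4,2) (2,2) (4,3) (4,1) (2,3) (2,1)
Union (14 distinct): (0,0) (0,2) (1,1) (1,3) (2,1) (2,2) (2,3) (3,1) (3,3) (4,0) (4,1) (4,2) (4,3) (4,4)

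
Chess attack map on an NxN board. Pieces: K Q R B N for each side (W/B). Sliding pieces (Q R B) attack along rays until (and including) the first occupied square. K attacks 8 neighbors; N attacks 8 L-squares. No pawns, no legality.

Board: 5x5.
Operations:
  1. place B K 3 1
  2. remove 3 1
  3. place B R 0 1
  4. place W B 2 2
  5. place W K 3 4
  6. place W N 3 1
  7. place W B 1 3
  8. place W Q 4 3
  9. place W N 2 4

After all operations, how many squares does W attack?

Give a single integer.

Answer: 21

Derivation:
Op 1: place BK@(3,1)
Op 2: remove (3,1)
Op 3: place BR@(0,1)
Op 4: place WB@(2,2)
Op 5: place WK@(3,4)
Op 6: place WN@(3,1)
Op 7: place WB@(1,3)
Op 8: place WQ@(4,3)
Op 9: place WN@(2,4)
Per-piece attacks for W:
  WB@(1,3): attacks (2,4) (2,2) (0,4) (0,2) [ray(1,1) blocked at (2,4); ray(1,-1) blocked at (2,2)]
  WB@(2,2): attacks (3,3) (4,4) (3,1) (1,3) (1,1) (0,0) [ray(1,-1) blocked at (3,1); ray(-1,1) blocked at (1,3)]
  WN@(2,4): attacks (3,2) (4,3) (1,2) (0,3)
  WN@(3,1): attacks (4,3) (2,3) (1,2) (1,0)
  WK@(3,4): attacks (3,3) (4,4) (2,4) (4,3) (2,3)
  WQ@(4,3): attacks (4,4) (4,2) (4,1) (4,0) (3,3) (2,3) (1,3) (3,4) (3,2) (2,1) (1,0) [ray(-1,0) blocked at (1,3); ray(-1,1) blocked at (3,4)]
Union (21 distinct): (0,0) (0,2) (0,3) (0,4) (1,0) (1,1) (1,2) (1,3) (2,1) (2,2) (2,3) (2,4) (3,1) (3,2) (3,3) (3,4) (4,0) (4,1) (4,2) (4,3) (4,4)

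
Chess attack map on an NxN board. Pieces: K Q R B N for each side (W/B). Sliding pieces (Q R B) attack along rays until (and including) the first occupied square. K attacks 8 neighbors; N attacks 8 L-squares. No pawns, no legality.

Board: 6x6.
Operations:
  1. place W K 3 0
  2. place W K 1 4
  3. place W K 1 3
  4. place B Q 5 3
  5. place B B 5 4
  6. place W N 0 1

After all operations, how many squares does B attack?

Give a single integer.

Answer: 17

Derivation:
Op 1: place WK@(3,0)
Op 2: place WK@(1,4)
Op 3: place WK@(1,3)
Op 4: place BQ@(5,3)
Op 5: place BB@(5,4)
Op 6: place WN@(0,1)
Per-piece attacks for B:
  BQ@(5,3): attacks (5,4) (5,2) (5,1) (5,0) (4,3) (3,3) (2,3) (1,3) (4,4) (3,5) (4,2) (3,1) (2,0) [ray(0,1) blocked at (5,4); ray(-1,0) blocked at (1,3)]
  BB@(5,4): attacks (4,5) (4,3) (3,2) (2,1) (1,0)
Union (17 distinct): (1,0) (1,3) (2,0) (2,1) (2,3) (3,1) (3,2) (3,3) (3,5) (4,2) (4,3) (4,4) (4,5) (5,0) (5,1) (5,2) (5,4)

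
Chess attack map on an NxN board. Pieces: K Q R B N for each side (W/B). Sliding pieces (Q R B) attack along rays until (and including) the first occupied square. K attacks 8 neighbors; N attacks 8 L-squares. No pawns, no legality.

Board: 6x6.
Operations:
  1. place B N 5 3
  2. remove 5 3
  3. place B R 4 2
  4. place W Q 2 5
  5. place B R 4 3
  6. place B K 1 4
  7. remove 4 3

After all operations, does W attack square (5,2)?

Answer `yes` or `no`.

Op 1: place BN@(5,3)
Op 2: remove (5,3)
Op 3: place BR@(4,2)
Op 4: place WQ@(2,5)
Op 5: place BR@(4,3)
Op 6: place BK@(1,4)
Op 7: remove (4,3)
Per-piece attacks for W:
  WQ@(2,5): attacks (2,4) (2,3) (2,2) (2,1) (2,0) (3,5) (4,5) (5,5) (1,5) (0,5) (3,4) (4,3) (5,2) (1,4) [ray(-1,-1) blocked at (1,4)]
W attacks (5,2): yes

Answer: yes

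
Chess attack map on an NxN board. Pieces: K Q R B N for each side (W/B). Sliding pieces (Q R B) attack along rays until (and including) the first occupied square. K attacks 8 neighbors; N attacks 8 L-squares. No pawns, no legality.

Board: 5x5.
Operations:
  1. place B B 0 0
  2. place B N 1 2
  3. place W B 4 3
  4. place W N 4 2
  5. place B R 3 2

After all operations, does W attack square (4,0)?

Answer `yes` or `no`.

Answer: no

Derivation:
Op 1: place BB@(0,0)
Op 2: place BN@(1,2)
Op 3: place WB@(4,3)
Op 4: place WN@(4,2)
Op 5: place BR@(3,2)
Per-piece attacks for W:
  WN@(4,2): attacks (3,4) (2,3) (3,0) (2,1)
  WB@(4,3): attacks (3,4) (3,2) [ray(-1,-1) blocked at (3,2)]
W attacks (4,0): no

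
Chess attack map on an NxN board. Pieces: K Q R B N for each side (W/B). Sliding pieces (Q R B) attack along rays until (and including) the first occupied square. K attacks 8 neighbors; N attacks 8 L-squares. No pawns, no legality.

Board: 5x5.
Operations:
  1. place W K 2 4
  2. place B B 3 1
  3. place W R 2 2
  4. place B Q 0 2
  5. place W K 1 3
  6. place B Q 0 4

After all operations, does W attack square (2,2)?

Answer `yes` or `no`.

Op 1: place WK@(2,4)
Op 2: place BB@(3,1)
Op 3: place WR@(2,2)
Op 4: place BQ@(0,2)
Op 5: place WK@(1,3)
Op 6: place BQ@(0,4)
Per-piece attacks for W:
  WK@(1,3): attacks (1,4) (1,2) (2,3) (0,3) (2,4) (2,2) (0,4) (0,2)
  WR@(2,2): attacks (2,3) (2,4) (2,1) (2,0) (3,2) (4,2) (1,2) (0,2) [ray(0,1) blocked at (2,4); ray(-1,0) blocked at (0,2)]
  WK@(2,4): attacks (2,3) (3,4) (1,4) (3,3) (1,3)
W attacks (2,2): yes

Answer: yes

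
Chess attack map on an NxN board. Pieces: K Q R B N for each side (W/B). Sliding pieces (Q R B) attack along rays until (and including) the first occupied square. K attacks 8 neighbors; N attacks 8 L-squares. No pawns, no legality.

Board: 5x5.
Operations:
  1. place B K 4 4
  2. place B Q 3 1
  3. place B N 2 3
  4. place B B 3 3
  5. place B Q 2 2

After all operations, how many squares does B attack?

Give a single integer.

Answer: 22

Derivation:
Op 1: place BK@(4,4)
Op 2: place BQ@(3,1)
Op 3: place BN@(2,3)
Op 4: place BB@(3,3)
Op 5: place BQ@(2,2)
Per-piece attacks for B:
  BQ@(2,2): attacks (2,3) (2,1) (2,0) (3,2) (4,2) (1,2) (0,2) (3,3) (3,1) (1,3) (0,4) (1,1) (0,0) [ray(0,1) blocked at (2,3); ray(1,1) blocked at (3,3); ray(1,-1) blocked at (3,1)]
  BN@(2,3): attacks (4,4) (0,4) (3,1) (4,2) (1,1) (0,2)
  BQ@(3,1): attacks (3,2) (3,3) (3,0) (4,1) (2,1) (1,1) (0,1) (4,2) (4,0) (2,2) (2,0) [ray(0,1) blocked at (3,3); ray(-1,1) blocked at (2,2)]
  BB@(3,3): attacks (4,4) (4,2) (2,4) (2,2) [ray(1,1) blocked at (4,4); ray(-1,-1) blocked at (2,2)]
  BK@(4,4): attacks (4,3) (3,4) (3,3)
Union (22 distinct): (0,0) (0,1) (0,2) (0,4) (1,1) (1,2) (1,3) (2,0) (2,1) (2,2) (2,3) (2,4) (3,0) (3,1) (3,2) (3,3) (3,4) (4,0) (4,1) (4,2) (4,3) (4,4)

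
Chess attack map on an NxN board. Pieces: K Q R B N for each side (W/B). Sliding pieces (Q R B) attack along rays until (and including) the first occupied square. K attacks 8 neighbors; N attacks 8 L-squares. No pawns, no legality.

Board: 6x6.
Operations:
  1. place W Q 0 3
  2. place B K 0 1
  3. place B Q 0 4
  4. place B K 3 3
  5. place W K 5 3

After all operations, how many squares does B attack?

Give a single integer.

Op 1: place WQ@(0,3)
Op 2: place BK@(0,1)
Op 3: place BQ@(0,4)
Op 4: place BK@(3,3)
Op 5: place WK@(5,3)
Per-piece attacks for B:
  BK@(0,1): attacks (0,2) (0,0) (1,1) (1,2) (1,0)
  BQ@(0,4): attacks (0,5) (0,3) (1,4) (2,4) (3,4) (4,4) (5,4) (1,5) (1,3) (2,2) (3,1) (4,0) [ray(0,-1) blocked at (0,3)]
  BK@(3,3): attacks (3,4) (3,2) (4,3) (2,3) (4,4) (4,2) (2,4) (2,2)
Union (21 distinct): (0,0) (0,2) (0,3) (0,5) (1,0) (1,1) (1,2) (1,3) (1,4) (1,5) (2,2) (2,3) (2,4) (3,1) (3,2) (3,4) (4,0) (4,2) (4,3) (4,4) (5,4)

Answer: 21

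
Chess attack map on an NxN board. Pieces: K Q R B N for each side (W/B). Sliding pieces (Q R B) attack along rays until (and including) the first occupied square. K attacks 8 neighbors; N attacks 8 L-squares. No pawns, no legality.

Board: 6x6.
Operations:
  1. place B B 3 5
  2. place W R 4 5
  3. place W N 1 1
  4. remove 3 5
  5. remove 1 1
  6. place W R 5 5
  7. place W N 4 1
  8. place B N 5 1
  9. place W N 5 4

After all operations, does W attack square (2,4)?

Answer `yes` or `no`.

Answer: no

Derivation:
Op 1: place BB@(3,5)
Op 2: place WR@(4,5)
Op 3: place WN@(1,1)
Op 4: remove (3,5)
Op 5: remove (1,1)
Op 6: place WR@(5,5)
Op 7: place WN@(4,1)
Op 8: place BN@(5,1)
Op 9: place WN@(5,4)
Per-piece attacks for W:
  WN@(4,1): attacks (5,3) (3,3) (2,2) (2,0)
  WR@(4,5): attacks (4,4) (4,3) (4,2) (4,1) (5,5) (3,5) (2,5) (1,5) (0,5) [ray(0,-1) blocked at (4,1); ray(1,0) blocked at (5,5)]
  WN@(5,4): attacks (3,5) (4,2) (3,3)
  WR@(5,5): attacks (5,4) (4,5) [ray(0,-1) blocked at (5,4); ray(-1,0) blocked at (4,5)]
W attacks (2,4): no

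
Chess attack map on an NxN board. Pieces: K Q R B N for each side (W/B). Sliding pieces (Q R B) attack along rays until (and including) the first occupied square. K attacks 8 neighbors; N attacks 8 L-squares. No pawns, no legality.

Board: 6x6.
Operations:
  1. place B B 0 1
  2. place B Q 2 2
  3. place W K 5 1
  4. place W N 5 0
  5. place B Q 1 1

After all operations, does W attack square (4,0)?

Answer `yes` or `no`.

Answer: yes

Derivation:
Op 1: place BB@(0,1)
Op 2: place BQ@(2,2)
Op 3: place WK@(5,1)
Op 4: place WN@(5,0)
Op 5: place BQ@(1,1)
Per-piece attacks for W:
  WN@(5,0): attacks (4,2) (3,1)
  WK@(5,1): attacks (5,2) (5,0) (4,1) (4,2) (4,0)
W attacks (4,0): yes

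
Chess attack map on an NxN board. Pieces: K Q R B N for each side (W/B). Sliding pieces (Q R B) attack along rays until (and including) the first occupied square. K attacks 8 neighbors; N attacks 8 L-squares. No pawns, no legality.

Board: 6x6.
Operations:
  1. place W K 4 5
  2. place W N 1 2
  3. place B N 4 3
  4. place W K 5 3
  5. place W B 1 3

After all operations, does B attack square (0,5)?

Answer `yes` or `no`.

Answer: no

Derivation:
Op 1: place WK@(4,5)
Op 2: place WN@(1,2)
Op 3: place BN@(4,3)
Op 4: place WK@(5,3)
Op 5: place WB@(1,3)
Per-piece attacks for B:
  BN@(4,3): attacks (5,5) (3,5) (2,4) (5,1) (3,1) (2,2)
B attacks (0,5): no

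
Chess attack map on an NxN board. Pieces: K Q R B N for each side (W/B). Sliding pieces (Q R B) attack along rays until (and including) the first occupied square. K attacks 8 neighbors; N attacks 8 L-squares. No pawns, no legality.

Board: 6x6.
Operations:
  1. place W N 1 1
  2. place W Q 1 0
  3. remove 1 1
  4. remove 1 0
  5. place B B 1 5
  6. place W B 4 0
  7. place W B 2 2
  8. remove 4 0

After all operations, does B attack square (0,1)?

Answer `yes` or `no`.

Answer: no

Derivation:
Op 1: place WN@(1,1)
Op 2: place WQ@(1,0)
Op 3: remove (1,1)
Op 4: remove (1,0)
Op 5: place BB@(1,5)
Op 6: place WB@(4,0)
Op 7: place WB@(2,2)
Op 8: remove (4,0)
Per-piece attacks for B:
  BB@(1,5): attacks (2,4) (3,3) (4,2) (5,1) (0,4)
B attacks (0,1): no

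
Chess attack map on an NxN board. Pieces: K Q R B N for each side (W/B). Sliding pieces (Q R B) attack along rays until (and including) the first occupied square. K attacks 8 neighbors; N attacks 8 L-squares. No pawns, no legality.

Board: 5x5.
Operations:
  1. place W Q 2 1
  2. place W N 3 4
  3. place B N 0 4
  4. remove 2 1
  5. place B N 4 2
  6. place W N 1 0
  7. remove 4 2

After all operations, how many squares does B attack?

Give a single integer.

Op 1: place WQ@(2,1)
Op 2: place WN@(3,4)
Op 3: place BN@(0,4)
Op 4: remove (2,1)
Op 5: place BN@(4,2)
Op 6: place WN@(1,0)
Op 7: remove (4,2)
Per-piece attacks for B:
  BN@(0,4): attacks (1,2) (2,3)
Union (2 distinct): (1,2) (2,3)

Answer: 2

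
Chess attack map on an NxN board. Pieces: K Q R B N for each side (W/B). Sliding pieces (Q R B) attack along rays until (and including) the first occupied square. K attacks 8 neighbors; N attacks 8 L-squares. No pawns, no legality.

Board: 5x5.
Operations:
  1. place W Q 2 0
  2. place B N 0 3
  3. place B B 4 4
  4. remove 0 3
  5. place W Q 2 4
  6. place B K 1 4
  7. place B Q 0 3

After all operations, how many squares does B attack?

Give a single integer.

Op 1: place WQ@(2,0)
Op 2: place BN@(0,3)
Op 3: place BB@(4,4)
Op 4: remove (0,3)
Op 5: place WQ@(2,4)
Op 6: place BK@(1,4)
Op 7: place BQ@(0,3)
Per-piece attacks for B:
  BQ@(0,3): attacks (0,4) (0,2) (0,1) (0,0) (1,3) (2,3) (3,3) (4,3) (1,4) (1,2) (2,1) (3,0) [ray(1,1) blocked at (1,4)]
  BK@(1,4): attacks (1,3) (2,4) (0,4) (2,3) (0,3)
  BB@(4,4): attacks (3,3) (2,2) (1,1) (0,0)
Union (16 distinct): (0,0) (0,1) (0,2) (0,3) (0,4) (1,1) (1,2) (1,3) (1,4) (2,1) (2,2) (2,3) (2,4) (3,0) (3,3) (4,3)

Answer: 16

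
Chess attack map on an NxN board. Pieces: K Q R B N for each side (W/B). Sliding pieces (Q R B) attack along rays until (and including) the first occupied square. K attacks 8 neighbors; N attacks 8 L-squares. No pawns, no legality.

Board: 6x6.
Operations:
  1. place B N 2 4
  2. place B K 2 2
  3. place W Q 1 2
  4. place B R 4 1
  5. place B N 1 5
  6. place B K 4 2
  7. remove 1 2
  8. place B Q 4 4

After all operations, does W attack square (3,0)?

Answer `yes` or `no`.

Answer: no

Derivation:
Op 1: place BN@(2,4)
Op 2: place BK@(2,2)
Op 3: place WQ@(1,2)
Op 4: place BR@(4,1)
Op 5: place BN@(1,5)
Op 6: place BK@(4,2)
Op 7: remove (1,2)
Op 8: place BQ@(4,4)
Per-piece attacks for W:
W attacks (3,0): no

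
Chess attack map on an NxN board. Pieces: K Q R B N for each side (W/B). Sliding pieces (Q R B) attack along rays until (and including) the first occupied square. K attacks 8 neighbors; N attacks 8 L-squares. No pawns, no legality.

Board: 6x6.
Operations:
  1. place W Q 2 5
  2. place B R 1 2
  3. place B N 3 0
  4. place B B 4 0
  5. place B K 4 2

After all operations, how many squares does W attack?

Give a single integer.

Answer: 15

Derivation:
Op 1: place WQ@(2,5)
Op 2: place BR@(1,2)
Op 3: place BN@(3,0)
Op 4: place BB@(4,0)
Op 5: place BK@(4,2)
Per-piece attacks for W:
  WQ@(2,5): attacks (2,4) (2,3) (2,2) (2,1) (2,0) (3,5) (4,5) (5,5) (1,5) (0,5) (3,4) (4,3) (5,2) (1,4) (0,3)
Union (15 distinct): (0,3) (0,5) (1,4) (1,5) (2,0) (2,1) (2,2) (2,3) (2,4) (3,4) (3,5) (4,3) (4,5) (5,2) (5,5)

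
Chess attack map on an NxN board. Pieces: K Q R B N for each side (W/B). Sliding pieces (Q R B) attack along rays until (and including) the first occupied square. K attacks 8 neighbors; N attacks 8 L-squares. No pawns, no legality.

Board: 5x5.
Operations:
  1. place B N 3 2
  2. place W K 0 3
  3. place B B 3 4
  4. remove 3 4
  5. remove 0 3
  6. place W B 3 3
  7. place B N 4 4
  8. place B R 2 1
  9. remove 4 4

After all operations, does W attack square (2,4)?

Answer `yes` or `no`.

Answer: yes

Derivation:
Op 1: place BN@(3,2)
Op 2: place WK@(0,3)
Op 3: place BB@(3,4)
Op 4: remove (3,4)
Op 5: remove (0,3)
Op 6: place WB@(3,3)
Op 7: place BN@(4,4)
Op 8: place BR@(2,1)
Op 9: remove (4,4)
Per-piece attacks for W:
  WB@(3,3): attacks (4,4) (4,2) (2,4) (2,2) (1,1) (0,0)
W attacks (2,4): yes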